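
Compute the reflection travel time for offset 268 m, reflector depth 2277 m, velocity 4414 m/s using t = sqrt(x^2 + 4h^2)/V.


x^2 + 4h^2 = 268^2 + 4*2277^2 = 71824 + 20738916 = 20810740
sqrt(20810740) = 4561.879
t = 4561.879 / 4414 = 1.0335 s

1.0335


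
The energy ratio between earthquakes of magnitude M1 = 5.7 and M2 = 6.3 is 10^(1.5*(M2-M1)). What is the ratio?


M2 - M1 = 6.3 - 5.7 = 0.6
1.5 * 0.6 = 0.9
ratio = 10^0.9 = 7.94

7.94


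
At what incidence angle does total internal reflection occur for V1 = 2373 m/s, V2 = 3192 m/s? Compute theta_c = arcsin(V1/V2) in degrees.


V1/V2 = 2373/3192 = 0.743421
theta_c = arcsin(0.743421) = 48.0237 degrees

48.0237


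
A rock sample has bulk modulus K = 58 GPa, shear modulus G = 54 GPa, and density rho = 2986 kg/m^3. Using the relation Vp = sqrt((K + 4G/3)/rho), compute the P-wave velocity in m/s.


First compute the effective modulus:
K + 4G/3 = 58e9 + 4*54e9/3 = 130000000000.0 Pa
Then divide by density:
130000000000.0 / 2986 = 43536503.6839 Pa/(kg/m^3)
Take the square root:
Vp = sqrt(43536503.6839) = 6598.22 m/s

6598.22


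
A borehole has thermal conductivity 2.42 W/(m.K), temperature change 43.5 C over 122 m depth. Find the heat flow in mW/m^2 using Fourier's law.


q = k * dT / dz * 1000
= 2.42 * 43.5 / 122 * 1000
= 0.862869 * 1000
= 862.8689 mW/m^2

862.8689


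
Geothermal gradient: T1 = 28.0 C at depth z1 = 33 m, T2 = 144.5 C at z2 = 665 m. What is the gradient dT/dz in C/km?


dT = 144.5 - 28.0 = 116.5 C
dz = 665 - 33 = 632 m
gradient = dT/dz * 1000 = 116.5/632 * 1000 = 184.3354 C/km

184.3354


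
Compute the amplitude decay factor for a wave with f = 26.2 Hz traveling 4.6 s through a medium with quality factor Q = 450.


pi*f*t/Q = pi*26.2*4.6/450 = 0.841388
A/A0 = exp(-0.841388) = 0.431112

0.431112


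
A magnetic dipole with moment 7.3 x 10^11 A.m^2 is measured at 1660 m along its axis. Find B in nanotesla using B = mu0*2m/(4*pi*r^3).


m = 7.3 x 10^11 = 730000000000 A.m^2
2m = 1460000000000 A.m^2
r^3 = 1660^3 = 4574296000
B = (4pi*10^-7) * 1460000000000 / (4*pi * 4574296000) * 1e9
= 1834690.109696 / 57482298835.78 * 1e9
= 31917.4798 nT

31917.4798


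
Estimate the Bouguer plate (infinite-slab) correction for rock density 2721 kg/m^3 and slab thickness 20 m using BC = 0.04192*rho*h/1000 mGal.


BC = 0.04192 * rho * h / 1000
= 0.04192 * 2721 * 20 / 1000
= 2.2813 mGal

2.2813


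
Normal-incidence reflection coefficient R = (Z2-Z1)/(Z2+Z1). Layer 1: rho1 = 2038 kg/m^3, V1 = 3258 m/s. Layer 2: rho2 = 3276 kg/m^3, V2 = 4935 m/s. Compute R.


Z1 = 2038 * 3258 = 6639804
Z2 = 3276 * 4935 = 16167060
R = (16167060 - 6639804) / (16167060 + 6639804) = 9527256 / 22806864 = 0.4177

0.4177


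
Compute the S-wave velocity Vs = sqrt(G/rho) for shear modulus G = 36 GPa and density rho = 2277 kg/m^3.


Convert G to Pa: G = 36e9 Pa
Compute G/rho = 36e9 / 2277 = 15810276.6798
Vs = sqrt(15810276.6798) = 3976.21 m/s

3976.21


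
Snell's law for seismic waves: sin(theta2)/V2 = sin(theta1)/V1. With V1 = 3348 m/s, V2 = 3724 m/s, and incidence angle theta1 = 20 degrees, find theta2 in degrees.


sin(theta1) = sin(20 deg) = 0.34202
sin(theta2) = V2/V1 * sin(theta1) = 3724/3348 * 0.34202 = 0.380431
theta2 = arcsin(0.380431) = 22.3604 degrees

22.3604


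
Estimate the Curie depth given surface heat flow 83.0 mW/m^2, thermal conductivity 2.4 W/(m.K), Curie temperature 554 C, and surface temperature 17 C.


T_Curie - T_surf = 554 - 17 = 537 C
Convert q to W/m^2: 83.0 mW/m^2 = 0.083 W/m^2
d = 537 * 2.4 / 0.083 = 15527.71 m

15527.71


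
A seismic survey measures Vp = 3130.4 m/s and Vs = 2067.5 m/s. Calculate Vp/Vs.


Vp/Vs = 3130.4 / 2067.5
= 1.5141

1.5141


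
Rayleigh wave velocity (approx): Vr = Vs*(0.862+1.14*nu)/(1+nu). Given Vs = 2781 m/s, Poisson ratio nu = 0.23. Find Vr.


Numerator factor = 0.862 + 1.14*0.23 = 1.1242
Denominator = 1 + 0.23 = 1.23
Vr = 2781 * 1.1242 / 1.23 = 2541.79 m/s

2541.79


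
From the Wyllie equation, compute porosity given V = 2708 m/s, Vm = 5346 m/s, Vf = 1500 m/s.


1/V - 1/Vm = 1/2708 - 1/5346 = 0.00018222
1/Vf - 1/Vm = 1/1500 - 1/5346 = 0.00047961
phi = 0.00018222 / 0.00047961 = 0.3799

0.3799


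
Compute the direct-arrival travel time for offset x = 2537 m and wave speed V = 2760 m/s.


t = x / V
= 2537 / 2760
= 0.9192 s

0.9192


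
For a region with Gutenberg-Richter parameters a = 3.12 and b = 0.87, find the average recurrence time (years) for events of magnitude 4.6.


log10(N) = 3.12 - 0.87*4.6 = -0.882
N = 10^-0.882 = 0.13122
T = 1/N = 1/0.13122 = 7.6208 years

7.6208


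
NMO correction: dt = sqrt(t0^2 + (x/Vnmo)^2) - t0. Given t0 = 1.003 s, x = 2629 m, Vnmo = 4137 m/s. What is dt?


x/Vnmo = 2629/4137 = 0.635485
(x/Vnmo)^2 = 0.403841
t0^2 = 1.006009
sqrt(1.006009 + 0.403841) = 1.187371
dt = 1.187371 - 1.003 = 0.184371

0.184371


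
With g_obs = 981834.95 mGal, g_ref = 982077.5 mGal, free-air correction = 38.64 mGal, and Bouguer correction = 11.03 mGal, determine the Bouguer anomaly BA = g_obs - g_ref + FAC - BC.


BA = g_obs - g_ref + FAC - BC
= 981834.95 - 982077.5 + 38.64 - 11.03
= -214.94 mGal

-214.94


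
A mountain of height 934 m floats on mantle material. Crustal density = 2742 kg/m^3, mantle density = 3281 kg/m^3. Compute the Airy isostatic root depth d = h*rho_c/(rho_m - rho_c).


rho_m - rho_c = 3281 - 2742 = 539
d = 934 * 2742 / 539
= 2561028 / 539
= 4751.44 m

4751.44


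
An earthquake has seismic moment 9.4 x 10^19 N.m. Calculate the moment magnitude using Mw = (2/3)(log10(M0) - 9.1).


log10(M0) = log10(9.4 x 10^19) = 19.9731
Mw = 2/3 * (19.9731 - 9.1)
= 2/3 * 10.8731
= 7.25

7.25


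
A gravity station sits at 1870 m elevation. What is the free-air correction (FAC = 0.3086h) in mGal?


FAC = 0.3086 * h
= 0.3086 * 1870
= 577.082 mGal

577.082


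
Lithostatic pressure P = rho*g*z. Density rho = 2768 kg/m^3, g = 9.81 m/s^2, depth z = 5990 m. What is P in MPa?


P = rho * g * z / 1e6
= 2768 * 9.81 * 5990 / 1e6
= 162652939.2 / 1e6
= 162.6529 MPa

162.6529


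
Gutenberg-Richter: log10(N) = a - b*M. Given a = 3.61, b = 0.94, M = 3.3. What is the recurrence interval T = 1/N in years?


log10(N) = 3.61 - 0.94*3.3 = 0.508
N = 10^0.508 = 3.221069
T = 1/N = 1/3.221069 = 0.3105 years

0.3105


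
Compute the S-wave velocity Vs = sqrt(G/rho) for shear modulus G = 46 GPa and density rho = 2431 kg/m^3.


Convert G to Pa: G = 46e9 Pa
Compute G/rho = 46e9 / 2431 = 18922254.2164
Vs = sqrt(18922254.2164) = 4349.97 m/s

4349.97


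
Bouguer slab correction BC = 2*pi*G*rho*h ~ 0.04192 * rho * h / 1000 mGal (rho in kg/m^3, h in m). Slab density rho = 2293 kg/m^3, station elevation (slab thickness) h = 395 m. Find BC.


BC = 0.04192 * rho * h / 1000
= 0.04192 * 2293 * 395 / 1000
= 37.9684 mGal

37.9684


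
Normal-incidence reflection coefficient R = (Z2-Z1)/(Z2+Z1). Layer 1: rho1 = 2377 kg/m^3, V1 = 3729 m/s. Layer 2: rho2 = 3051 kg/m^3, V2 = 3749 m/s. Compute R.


Z1 = 2377 * 3729 = 8863833
Z2 = 3051 * 3749 = 11438199
R = (11438199 - 8863833) / (11438199 + 8863833) = 2574366 / 20302032 = 0.1268

0.1268


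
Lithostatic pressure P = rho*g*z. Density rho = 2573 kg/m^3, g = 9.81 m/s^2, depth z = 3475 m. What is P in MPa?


P = rho * g * z / 1e6
= 2573 * 9.81 * 3475 / 1e6
= 87712926.75 / 1e6
= 87.7129 MPa

87.7129


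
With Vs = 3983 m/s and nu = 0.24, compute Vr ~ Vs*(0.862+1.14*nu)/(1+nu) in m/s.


Numerator factor = 0.862 + 1.14*0.24 = 1.1356
Denominator = 1 + 0.24 = 1.24
Vr = 3983 * 1.1356 / 1.24 = 3647.66 m/s

3647.66


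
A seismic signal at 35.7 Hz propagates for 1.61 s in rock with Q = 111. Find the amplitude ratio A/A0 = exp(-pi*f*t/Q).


pi*f*t/Q = pi*35.7*1.61/111 = 1.626751
A/A0 = exp(-1.626751) = 0.196567

0.196567


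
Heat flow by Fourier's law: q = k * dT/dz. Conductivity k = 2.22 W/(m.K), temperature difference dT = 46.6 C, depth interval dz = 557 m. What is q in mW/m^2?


q = k * dT / dz * 1000
= 2.22 * 46.6 / 557 * 1000
= 0.185731 * 1000
= 185.7307 mW/m^2

185.7307


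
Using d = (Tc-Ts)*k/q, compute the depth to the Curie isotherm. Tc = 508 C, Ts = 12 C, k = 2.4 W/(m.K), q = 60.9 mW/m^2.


T_Curie - T_surf = 508 - 12 = 496 C
Convert q to W/m^2: 60.9 mW/m^2 = 0.0609 W/m^2
d = 496 * 2.4 / 0.0609 = 19546.8 m

19546.8


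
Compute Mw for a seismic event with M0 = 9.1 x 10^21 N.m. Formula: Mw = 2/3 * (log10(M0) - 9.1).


log10(M0) = log10(9.1 x 10^21) = 21.959
Mw = 2/3 * (21.959 - 9.1)
= 2/3 * 12.859
= 8.57

8.57


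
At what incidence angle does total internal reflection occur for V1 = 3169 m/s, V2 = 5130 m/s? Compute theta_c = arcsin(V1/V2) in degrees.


V1/V2 = 3169/5130 = 0.617739
theta_c = arcsin(0.617739) = 38.1512 degrees

38.1512


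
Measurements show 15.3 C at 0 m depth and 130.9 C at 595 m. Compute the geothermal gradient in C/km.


dT = 130.9 - 15.3 = 115.6 C
dz = 595 - 0 = 595 m
gradient = dT/dz * 1000 = 115.6/595 * 1000 = 194.2857 C/km

194.2857


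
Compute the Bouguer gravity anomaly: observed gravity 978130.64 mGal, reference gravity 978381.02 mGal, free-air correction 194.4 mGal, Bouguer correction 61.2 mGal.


BA = g_obs - g_ref + FAC - BC
= 978130.64 - 978381.02 + 194.4 - 61.2
= -117.18 mGal

-117.18


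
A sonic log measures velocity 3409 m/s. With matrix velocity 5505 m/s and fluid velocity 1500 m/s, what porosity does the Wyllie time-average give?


1/V - 1/Vm = 1/3409 - 1/5505 = 0.00011169
1/Vf - 1/Vm = 1/1500 - 1/5505 = 0.00048501
phi = 0.00011169 / 0.00048501 = 0.2303

0.2303


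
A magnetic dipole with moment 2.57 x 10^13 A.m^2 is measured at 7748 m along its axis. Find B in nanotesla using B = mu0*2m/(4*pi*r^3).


m = 2.57 x 10^13 = 25700000000000 A.m^2
2m = 51400000000000 A.m^2
r^3 = 7748^3 = 465124092992
B = (4pi*10^-7) * 51400000000000 / (4*pi * 465124092992) * 1e9
= 64591144.957806 / 5844921734205.13 * 1e9
= 11050.8143 nT

11050.8143


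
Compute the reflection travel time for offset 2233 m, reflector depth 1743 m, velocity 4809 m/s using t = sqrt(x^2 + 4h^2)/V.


x^2 + 4h^2 = 2233^2 + 4*1743^2 = 4986289 + 12152196 = 17138485
sqrt(17138485) = 4139.8653
t = 4139.8653 / 4809 = 0.8609 s

0.8609


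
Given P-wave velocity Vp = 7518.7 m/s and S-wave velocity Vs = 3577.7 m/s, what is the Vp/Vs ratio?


Vp/Vs = 7518.7 / 3577.7
= 2.1015

2.1015


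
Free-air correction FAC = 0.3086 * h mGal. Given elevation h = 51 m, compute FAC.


FAC = 0.3086 * h
= 0.3086 * 51
= 15.7386 mGal

15.7386


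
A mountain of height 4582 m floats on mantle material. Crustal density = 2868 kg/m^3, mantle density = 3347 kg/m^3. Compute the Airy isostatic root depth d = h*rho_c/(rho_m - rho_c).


rho_m - rho_c = 3347 - 2868 = 479
d = 4582 * 2868 / 479
= 13141176 / 479
= 27434.61 m

27434.61


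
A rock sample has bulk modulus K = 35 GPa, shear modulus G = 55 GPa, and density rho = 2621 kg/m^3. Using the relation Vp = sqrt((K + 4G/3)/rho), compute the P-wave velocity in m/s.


First compute the effective modulus:
K + 4G/3 = 35e9 + 4*55e9/3 = 108333333333.33 Pa
Then divide by density:
108333333333.33 / 2621 = 41332824.6216 Pa/(kg/m^3)
Take the square root:
Vp = sqrt(41332824.6216) = 6429.06 m/s

6429.06


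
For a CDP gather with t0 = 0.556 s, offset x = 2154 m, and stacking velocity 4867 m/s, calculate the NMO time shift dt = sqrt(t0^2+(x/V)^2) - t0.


x/Vnmo = 2154/4867 = 0.442572
(x/Vnmo)^2 = 0.19587
t0^2 = 0.309136
sqrt(0.309136 + 0.19587) = 0.710638
dt = 0.710638 - 0.556 = 0.154638

0.154638


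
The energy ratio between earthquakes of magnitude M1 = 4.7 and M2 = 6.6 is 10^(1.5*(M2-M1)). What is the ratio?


M2 - M1 = 6.6 - 4.7 = 1.9
1.5 * 1.9 = 2.85
ratio = 10^2.85 = 707.95

707.95


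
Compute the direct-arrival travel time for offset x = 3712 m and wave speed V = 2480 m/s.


t = x / V
= 3712 / 2480
= 1.4968 s

1.4968


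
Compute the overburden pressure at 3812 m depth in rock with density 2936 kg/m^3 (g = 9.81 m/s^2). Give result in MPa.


P = rho * g * z / 1e6
= 2936 * 9.81 * 3812 / 1e6
= 109793833.92 / 1e6
= 109.7938 MPa

109.7938


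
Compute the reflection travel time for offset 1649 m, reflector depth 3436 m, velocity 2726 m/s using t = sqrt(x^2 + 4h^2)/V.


x^2 + 4h^2 = 1649^2 + 4*3436^2 = 2719201 + 47224384 = 49943585
sqrt(49943585) = 7067.0775
t = 7067.0775 / 2726 = 2.5925 s

2.5925


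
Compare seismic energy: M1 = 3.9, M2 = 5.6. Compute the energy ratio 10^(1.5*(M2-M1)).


M2 - M1 = 5.6 - 3.9 = 1.7
1.5 * 1.7 = 2.55
ratio = 10^2.55 = 354.81

354.81


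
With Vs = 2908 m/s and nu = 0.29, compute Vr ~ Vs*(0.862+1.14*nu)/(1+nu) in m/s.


Numerator factor = 0.862 + 1.14*0.29 = 1.1926
Denominator = 1 + 0.29 = 1.29
Vr = 2908 * 1.1926 / 1.29 = 2688.43 m/s

2688.43


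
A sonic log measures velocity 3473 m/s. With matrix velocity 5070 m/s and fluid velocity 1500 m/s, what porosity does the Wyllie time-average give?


1/V - 1/Vm = 1/3473 - 1/5070 = 9.07e-05
1/Vf - 1/Vm = 1/1500 - 1/5070 = 0.00046943
phi = 9.07e-05 / 0.00046943 = 0.1932

0.1932


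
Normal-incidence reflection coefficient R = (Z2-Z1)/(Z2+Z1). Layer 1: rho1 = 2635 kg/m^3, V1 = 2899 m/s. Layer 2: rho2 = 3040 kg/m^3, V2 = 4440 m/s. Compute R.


Z1 = 2635 * 2899 = 7638865
Z2 = 3040 * 4440 = 13497600
R = (13497600 - 7638865) / (13497600 + 7638865) = 5858735 / 21136465 = 0.2772

0.2772


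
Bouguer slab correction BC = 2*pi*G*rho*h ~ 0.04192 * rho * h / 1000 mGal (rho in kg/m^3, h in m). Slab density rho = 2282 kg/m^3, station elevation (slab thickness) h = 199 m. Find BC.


BC = 0.04192 * rho * h / 1000
= 0.04192 * 2282 * 199 / 1000
= 19.0366 mGal

19.0366


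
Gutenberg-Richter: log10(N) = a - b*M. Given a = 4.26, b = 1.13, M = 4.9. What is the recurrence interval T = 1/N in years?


log10(N) = 4.26 - 1.13*4.9 = -1.277
N = 10^-1.277 = 0.052845
T = 1/N = 1/0.052845 = 18.9234 years

18.9234


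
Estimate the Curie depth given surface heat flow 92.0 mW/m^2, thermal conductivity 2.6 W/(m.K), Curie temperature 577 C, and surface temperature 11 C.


T_Curie - T_surf = 577 - 11 = 566 C
Convert q to W/m^2: 92.0 mW/m^2 = 0.092 W/m^2
d = 566 * 2.6 / 0.092 = 15995.65 m

15995.65


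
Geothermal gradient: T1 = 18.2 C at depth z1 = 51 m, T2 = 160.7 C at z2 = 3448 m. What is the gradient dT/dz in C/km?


dT = 160.7 - 18.2 = 142.5 C
dz = 3448 - 51 = 3397 m
gradient = dT/dz * 1000 = 142.5/3397 * 1000 = 41.9488 C/km

41.9488


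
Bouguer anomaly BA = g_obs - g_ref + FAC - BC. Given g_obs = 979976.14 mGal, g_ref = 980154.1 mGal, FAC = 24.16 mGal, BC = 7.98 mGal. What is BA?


BA = g_obs - g_ref + FAC - BC
= 979976.14 - 980154.1 + 24.16 - 7.98
= -161.78 mGal

-161.78


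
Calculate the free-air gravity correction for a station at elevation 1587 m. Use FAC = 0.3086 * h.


FAC = 0.3086 * h
= 0.3086 * 1587
= 489.7482 mGal

489.7482


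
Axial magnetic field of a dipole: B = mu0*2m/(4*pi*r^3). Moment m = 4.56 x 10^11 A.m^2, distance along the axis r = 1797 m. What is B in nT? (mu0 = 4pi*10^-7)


m = 4.56 x 10^11 = 456000000000 A.m^2
2m = 912000000000 A.m^2
r^3 = 1797^3 = 5802888573
B = (4pi*10^-7) * 912000000000 / (4*pi * 5802888573) * 1e9
= 1146053.00003 / 72921248442.15 * 1e9
= 15716.3107 nT

15716.3107


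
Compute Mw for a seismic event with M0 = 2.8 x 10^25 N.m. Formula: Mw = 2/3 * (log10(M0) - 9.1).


log10(M0) = log10(2.8 x 10^25) = 25.4472
Mw = 2/3 * (25.4472 - 9.1)
= 2/3 * 16.3472
= 10.9

10.9


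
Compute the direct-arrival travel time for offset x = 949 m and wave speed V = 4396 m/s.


t = x / V
= 949 / 4396
= 0.2159 s

0.2159


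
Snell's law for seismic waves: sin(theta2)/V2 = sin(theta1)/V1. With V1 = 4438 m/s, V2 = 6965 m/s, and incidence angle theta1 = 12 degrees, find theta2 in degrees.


sin(theta1) = sin(12 deg) = 0.207912
sin(theta2) = V2/V1 * sin(theta1) = 6965/4438 * 0.207912 = 0.326297
theta2 = arcsin(0.326297) = 19.0442 degrees

19.0442


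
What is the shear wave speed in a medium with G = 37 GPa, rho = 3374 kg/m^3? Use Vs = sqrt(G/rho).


Convert G to Pa: G = 37e9 Pa
Compute G/rho = 37e9 / 3374 = 10966212.211
Vs = sqrt(10966212.211) = 3311.53 m/s

3311.53


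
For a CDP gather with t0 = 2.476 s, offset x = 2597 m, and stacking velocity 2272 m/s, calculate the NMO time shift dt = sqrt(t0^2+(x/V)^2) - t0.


x/Vnmo = 2597/2272 = 1.143046
(x/Vnmo)^2 = 1.306554
t0^2 = 6.130576
sqrt(6.130576 + 1.306554) = 2.72711
dt = 2.72711 - 2.476 = 0.25111

0.25111


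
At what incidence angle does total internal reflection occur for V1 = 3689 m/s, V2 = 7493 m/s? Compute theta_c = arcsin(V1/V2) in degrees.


V1/V2 = 3689/7493 = 0.492326
theta_c = arcsin(0.492326) = 29.4936 degrees

29.4936


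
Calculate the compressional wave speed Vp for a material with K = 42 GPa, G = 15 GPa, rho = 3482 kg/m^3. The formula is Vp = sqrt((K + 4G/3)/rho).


First compute the effective modulus:
K + 4G/3 = 42e9 + 4*15e9/3 = 62000000000.0 Pa
Then divide by density:
62000000000.0 / 3482 = 17805858.7019 Pa/(kg/m^3)
Take the square root:
Vp = sqrt(17805858.7019) = 4219.7 m/s

4219.7


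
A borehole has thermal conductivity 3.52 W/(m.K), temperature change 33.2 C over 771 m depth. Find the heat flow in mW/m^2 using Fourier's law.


q = k * dT / dz * 1000
= 3.52 * 33.2 / 771 * 1000
= 0.151575 * 1000
= 151.5746 mW/m^2

151.5746


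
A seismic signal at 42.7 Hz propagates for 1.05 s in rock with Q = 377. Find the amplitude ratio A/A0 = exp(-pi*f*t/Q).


pi*f*t/Q = pi*42.7*1.05/377 = 0.373616
A/A0 = exp(-0.373616) = 0.688241

0.688241


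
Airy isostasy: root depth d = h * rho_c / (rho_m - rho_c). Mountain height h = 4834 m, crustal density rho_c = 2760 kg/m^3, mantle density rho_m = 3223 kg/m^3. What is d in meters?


rho_m - rho_c = 3223 - 2760 = 463
d = 4834 * 2760 / 463
= 13341840 / 463
= 28816.07 m

28816.07


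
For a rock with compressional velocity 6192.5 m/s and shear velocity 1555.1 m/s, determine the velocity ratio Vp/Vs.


Vp/Vs = 6192.5 / 1555.1
= 3.9821

3.9821


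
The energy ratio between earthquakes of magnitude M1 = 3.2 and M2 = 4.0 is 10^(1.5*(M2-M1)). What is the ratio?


M2 - M1 = 4.0 - 3.2 = 0.8
1.5 * 0.8 = 1.2
ratio = 10^1.2 = 15.85

15.85


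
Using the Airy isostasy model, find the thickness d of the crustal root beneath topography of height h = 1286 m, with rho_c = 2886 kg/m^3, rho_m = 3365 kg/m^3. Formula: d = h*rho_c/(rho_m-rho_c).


rho_m - rho_c = 3365 - 2886 = 479
d = 1286 * 2886 / 479
= 3711396 / 479
= 7748.22 m

7748.22


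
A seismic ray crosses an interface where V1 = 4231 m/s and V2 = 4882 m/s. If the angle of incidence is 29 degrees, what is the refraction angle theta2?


sin(theta1) = sin(29 deg) = 0.48481
sin(theta2) = V2/V1 * sin(theta1) = 4882/4231 * 0.48481 = 0.559405
theta2 = arcsin(0.559405) = 34.0146 degrees

34.0146


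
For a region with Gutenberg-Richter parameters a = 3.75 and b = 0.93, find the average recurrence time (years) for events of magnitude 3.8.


log10(N) = 3.75 - 0.93*3.8 = 0.216
N = 10^0.216 = 1.644372
T = 1/N = 1/1.644372 = 0.6081 years

0.6081


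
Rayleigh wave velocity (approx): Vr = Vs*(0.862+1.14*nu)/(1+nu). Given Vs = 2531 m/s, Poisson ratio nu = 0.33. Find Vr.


Numerator factor = 0.862 + 1.14*0.33 = 1.2382
Denominator = 1 + 0.33 = 1.33
Vr = 2531 * 1.2382 / 1.33 = 2356.3 m/s

2356.3


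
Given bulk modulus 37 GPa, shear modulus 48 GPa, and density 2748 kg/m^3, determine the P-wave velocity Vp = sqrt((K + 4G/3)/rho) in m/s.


First compute the effective modulus:
K + 4G/3 = 37e9 + 4*48e9/3 = 101000000000.0 Pa
Then divide by density:
101000000000.0 / 2748 = 36754002.9112 Pa/(kg/m^3)
Take the square root:
Vp = sqrt(36754002.9112) = 6062.51 m/s

6062.51


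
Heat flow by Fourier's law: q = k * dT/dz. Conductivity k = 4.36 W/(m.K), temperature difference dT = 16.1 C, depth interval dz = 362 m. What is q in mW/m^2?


q = k * dT / dz * 1000
= 4.36 * 16.1 / 362 * 1000
= 0.193912 * 1000
= 193.9116 mW/m^2

193.9116


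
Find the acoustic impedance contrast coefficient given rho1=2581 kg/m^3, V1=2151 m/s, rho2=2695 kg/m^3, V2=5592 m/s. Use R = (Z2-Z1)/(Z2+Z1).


Z1 = 2581 * 2151 = 5551731
Z2 = 2695 * 5592 = 15070440
R = (15070440 - 5551731) / (15070440 + 5551731) = 9518709 / 20622171 = 0.4616

0.4616


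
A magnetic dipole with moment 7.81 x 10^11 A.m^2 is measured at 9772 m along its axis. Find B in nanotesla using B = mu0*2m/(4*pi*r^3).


m = 7.81 x 10^11 = 781000000000 A.m^2
2m = 1562000000000 A.m^2
r^3 = 9772^3 = 933147667648
B = (4pi*10^-7) * 1562000000000 / (4*pi * 933147667648) * 1e9
= 1962867.089963 / 11726279429589.63 * 1e9
= 167.3904 nT

167.3904


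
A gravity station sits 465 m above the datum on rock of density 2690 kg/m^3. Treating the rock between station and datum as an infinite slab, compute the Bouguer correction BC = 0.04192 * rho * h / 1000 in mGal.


BC = 0.04192 * rho * h / 1000
= 0.04192 * 2690 * 465 / 1000
= 52.4356 mGal

52.4356


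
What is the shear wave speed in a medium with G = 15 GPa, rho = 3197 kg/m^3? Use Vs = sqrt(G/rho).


Convert G to Pa: G = 15e9 Pa
Compute G/rho = 15e9 / 3197 = 4691898.655
Vs = sqrt(4691898.655) = 2166.08 m/s

2166.08


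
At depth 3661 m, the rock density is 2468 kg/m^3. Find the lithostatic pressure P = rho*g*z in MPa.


P = rho * g * z / 1e6
= 2468 * 9.81 * 3661 / 1e6
= 88636763.88 / 1e6
= 88.6368 MPa

88.6368


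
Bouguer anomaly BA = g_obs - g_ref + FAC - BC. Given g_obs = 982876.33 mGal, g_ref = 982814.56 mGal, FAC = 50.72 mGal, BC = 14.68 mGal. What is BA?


BA = g_obs - g_ref + FAC - BC
= 982876.33 - 982814.56 + 50.72 - 14.68
= 97.81 mGal

97.81


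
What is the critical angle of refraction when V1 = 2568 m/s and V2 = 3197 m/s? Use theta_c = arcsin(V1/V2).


V1/V2 = 2568/3197 = 0.803253
theta_c = arcsin(0.803253) = 53.4419 degrees

53.4419


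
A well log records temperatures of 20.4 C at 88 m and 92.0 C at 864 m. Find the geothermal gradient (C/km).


dT = 92.0 - 20.4 = 71.6 C
dz = 864 - 88 = 776 m
gradient = dT/dz * 1000 = 71.6/776 * 1000 = 92.268 C/km

92.268


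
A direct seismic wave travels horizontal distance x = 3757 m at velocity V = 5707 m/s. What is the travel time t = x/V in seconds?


t = x / V
= 3757 / 5707
= 0.6583 s

0.6583


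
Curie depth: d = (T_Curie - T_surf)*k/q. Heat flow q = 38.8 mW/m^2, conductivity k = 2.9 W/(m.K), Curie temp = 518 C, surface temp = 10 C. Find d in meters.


T_Curie - T_surf = 518 - 10 = 508 C
Convert q to W/m^2: 38.8 mW/m^2 = 0.0388 W/m^2
d = 508 * 2.9 / 0.0388 = 37969.07 m

37969.07


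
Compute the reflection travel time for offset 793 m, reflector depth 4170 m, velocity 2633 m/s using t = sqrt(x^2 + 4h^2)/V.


x^2 + 4h^2 = 793^2 + 4*4170^2 = 628849 + 69555600 = 70184449
sqrt(70184449) = 8377.6159
t = 8377.6159 / 2633 = 3.1818 s

3.1818


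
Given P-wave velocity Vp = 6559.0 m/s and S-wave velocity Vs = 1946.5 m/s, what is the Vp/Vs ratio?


Vp/Vs = 6559.0 / 1946.5
= 3.3696

3.3696


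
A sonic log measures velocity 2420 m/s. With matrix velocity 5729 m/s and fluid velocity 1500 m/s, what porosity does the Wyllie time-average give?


1/V - 1/Vm = 1/2420 - 1/5729 = 0.00023867
1/Vf - 1/Vm = 1/1500 - 1/5729 = 0.00049212
phi = 0.00023867 / 0.00049212 = 0.485

0.485


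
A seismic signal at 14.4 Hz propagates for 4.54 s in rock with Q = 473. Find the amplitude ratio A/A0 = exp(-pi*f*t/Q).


pi*f*t/Q = pi*14.4*4.54/473 = 0.434217
A/A0 = exp(-0.434217) = 0.647772

0.647772


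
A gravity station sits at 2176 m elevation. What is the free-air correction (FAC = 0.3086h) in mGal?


FAC = 0.3086 * h
= 0.3086 * 2176
= 671.5136 mGal

671.5136


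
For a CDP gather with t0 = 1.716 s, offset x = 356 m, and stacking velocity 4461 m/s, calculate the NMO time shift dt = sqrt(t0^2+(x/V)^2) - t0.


x/Vnmo = 356/4461 = 0.079803
(x/Vnmo)^2 = 0.006368
t0^2 = 2.944656
sqrt(2.944656 + 0.006368) = 1.717855
dt = 1.717855 - 1.716 = 0.001855

0.001855


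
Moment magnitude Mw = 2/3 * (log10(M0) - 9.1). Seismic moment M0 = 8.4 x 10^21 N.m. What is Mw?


log10(M0) = log10(8.4 x 10^21) = 21.9243
Mw = 2/3 * (21.9243 - 9.1)
= 2/3 * 12.8243
= 8.55

8.55


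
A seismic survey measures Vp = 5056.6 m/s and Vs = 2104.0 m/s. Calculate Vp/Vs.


Vp/Vs = 5056.6 / 2104.0
= 2.4033

2.4033


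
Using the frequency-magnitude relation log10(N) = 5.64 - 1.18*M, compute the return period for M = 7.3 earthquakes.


log10(N) = 5.64 - 1.18*7.3 = -2.974
N = 10^-2.974 = 0.001062
T = 1/N = 1/0.001062 = 941.8896 years

941.8896


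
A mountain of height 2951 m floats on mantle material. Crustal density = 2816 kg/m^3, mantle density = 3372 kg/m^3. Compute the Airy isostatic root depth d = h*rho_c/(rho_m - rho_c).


rho_m - rho_c = 3372 - 2816 = 556
d = 2951 * 2816 / 556
= 8310016 / 556
= 14946.07 m

14946.07


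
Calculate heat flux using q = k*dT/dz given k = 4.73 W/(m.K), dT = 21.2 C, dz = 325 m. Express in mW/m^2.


q = k * dT / dz * 1000
= 4.73 * 21.2 / 325 * 1000
= 0.308542 * 1000
= 308.5415 mW/m^2

308.5415


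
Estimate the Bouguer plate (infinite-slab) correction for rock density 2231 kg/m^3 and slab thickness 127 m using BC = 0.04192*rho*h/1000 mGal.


BC = 0.04192 * rho * h / 1000
= 0.04192 * 2231 * 127 / 1000
= 11.8775 mGal

11.8775


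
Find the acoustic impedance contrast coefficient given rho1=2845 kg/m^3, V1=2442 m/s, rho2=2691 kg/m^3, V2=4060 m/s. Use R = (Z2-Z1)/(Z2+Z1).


Z1 = 2845 * 2442 = 6947490
Z2 = 2691 * 4060 = 10925460
R = (10925460 - 6947490) / (10925460 + 6947490) = 3977970 / 17872950 = 0.2226

0.2226


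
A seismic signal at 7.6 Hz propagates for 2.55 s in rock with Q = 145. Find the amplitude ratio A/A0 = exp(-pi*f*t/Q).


pi*f*t/Q = pi*7.6*2.55/145 = 0.41989
A/A0 = exp(-0.41989) = 0.657119

0.657119


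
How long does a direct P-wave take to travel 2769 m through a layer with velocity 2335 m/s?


t = x / V
= 2769 / 2335
= 1.1859 s

1.1859


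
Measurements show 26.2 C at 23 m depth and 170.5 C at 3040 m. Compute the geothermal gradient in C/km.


dT = 170.5 - 26.2 = 144.3 C
dz = 3040 - 23 = 3017 m
gradient = dT/dz * 1000 = 144.3/3017 * 1000 = 47.829 C/km

47.829


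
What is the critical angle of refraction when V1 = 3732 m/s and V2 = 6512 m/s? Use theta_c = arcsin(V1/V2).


V1/V2 = 3732/6512 = 0.573096
theta_c = arcsin(0.573096) = 34.9664 degrees

34.9664


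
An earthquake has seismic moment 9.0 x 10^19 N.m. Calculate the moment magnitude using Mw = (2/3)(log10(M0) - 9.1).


log10(M0) = log10(9.0 x 10^19) = 19.9542
Mw = 2/3 * (19.9542 - 9.1)
= 2/3 * 10.8542
= 7.24

7.24


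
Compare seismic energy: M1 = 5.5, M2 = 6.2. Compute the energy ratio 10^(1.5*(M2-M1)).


M2 - M1 = 6.2 - 5.5 = 0.7
1.5 * 0.7 = 1.05
ratio = 10^1.05 = 11.22

11.22


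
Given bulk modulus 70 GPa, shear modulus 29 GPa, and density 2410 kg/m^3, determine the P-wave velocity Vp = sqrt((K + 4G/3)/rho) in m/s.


First compute the effective modulus:
K + 4G/3 = 70e9 + 4*29e9/3 = 108666666666.67 Pa
Then divide by density:
108666666666.67 / 2410 = 45089903.1812 Pa/(kg/m^3)
Take the square root:
Vp = sqrt(45089903.1812) = 6714.9 m/s

6714.9


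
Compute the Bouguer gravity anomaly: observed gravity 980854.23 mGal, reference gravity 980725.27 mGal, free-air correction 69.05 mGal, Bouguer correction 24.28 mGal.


BA = g_obs - g_ref + FAC - BC
= 980854.23 - 980725.27 + 69.05 - 24.28
= 173.73 mGal

173.73


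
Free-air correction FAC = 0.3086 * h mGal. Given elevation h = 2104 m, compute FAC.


FAC = 0.3086 * h
= 0.3086 * 2104
= 649.2944 mGal

649.2944


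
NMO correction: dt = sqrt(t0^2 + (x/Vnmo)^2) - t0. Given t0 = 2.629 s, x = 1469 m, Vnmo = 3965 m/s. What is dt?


x/Vnmo = 1469/3965 = 0.370492
(x/Vnmo)^2 = 0.137264
t0^2 = 6.911641
sqrt(6.911641 + 0.137264) = 2.654977
dt = 2.654977 - 2.629 = 0.025977

0.025977


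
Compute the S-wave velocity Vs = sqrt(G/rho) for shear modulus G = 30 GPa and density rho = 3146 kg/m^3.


Convert G to Pa: G = 30e9 Pa
Compute G/rho = 30e9 / 3146 = 9535918.6268
Vs = sqrt(9535918.6268) = 3088.03 m/s

3088.03


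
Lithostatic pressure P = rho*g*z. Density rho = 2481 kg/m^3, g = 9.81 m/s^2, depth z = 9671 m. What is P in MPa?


P = rho * g * z / 1e6
= 2481 * 9.81 * 9671 / 1e6
= 235378697.31 / 1e6
= 235.3787 MPa

235.3787


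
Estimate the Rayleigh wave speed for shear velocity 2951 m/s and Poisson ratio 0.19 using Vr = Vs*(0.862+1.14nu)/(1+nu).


Numerator factor = 0.862 + 1.14*0.19 = 1.0786
Denominator = 1 + 0.19 = 1.19
Vr = 2951 * 1.0786 / 1.19 = 2674.75 m/s

2674.75


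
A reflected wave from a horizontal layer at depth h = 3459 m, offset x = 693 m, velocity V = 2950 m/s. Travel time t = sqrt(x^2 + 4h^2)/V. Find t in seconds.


x^2 + 4h^2 = 693^2 + 4*3459^2 = 480249 + 47858724 = 48338973
sqrt(48338973) = 6952.6235
t = 6952.6235 / 2950 = 2.3568 s

2.3568


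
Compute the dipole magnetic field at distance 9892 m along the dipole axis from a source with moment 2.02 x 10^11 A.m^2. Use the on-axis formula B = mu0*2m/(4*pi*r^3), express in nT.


m = 2.02 x 10^11 = 202000000000 A.m^2
2m = 404000000000 A.m^2
r^3 = 9892^3 = 967948660288
B = (4pi*10^-7) * 404000000000 / (4*pi * 967948660288) * 1e9
= 507681.37282 / 12163601600851.45 * 1e9
= 41.7378 nT

41.7378


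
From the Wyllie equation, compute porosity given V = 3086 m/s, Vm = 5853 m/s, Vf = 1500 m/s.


1/V - 1/Vm = 1/3086 - 1/5853 = 0.00015319
1/Vf - 1/Vm = 1/1500 - 1/5853 = 0.00049581
phi = 0.00015319 / 0.00049581 = 0.309

0.309


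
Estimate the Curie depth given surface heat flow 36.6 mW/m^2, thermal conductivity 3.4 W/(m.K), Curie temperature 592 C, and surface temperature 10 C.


T_Curie - T_surf = 592 - 10 = 582 C
Convert q to W/m^2: 36.6 mW/m^2 = 0.0366 W/m^2
d = 582 * 3.4 / 0.0366 = 54065.57 m

54065.57


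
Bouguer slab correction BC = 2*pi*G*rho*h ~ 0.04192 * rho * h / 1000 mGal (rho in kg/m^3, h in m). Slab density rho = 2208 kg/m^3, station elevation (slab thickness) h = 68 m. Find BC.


BC = 0.04192 * rho * h / 1000
= 0.04192 * 2208 * 68 / 1000
= 6.294 mGal

6.294


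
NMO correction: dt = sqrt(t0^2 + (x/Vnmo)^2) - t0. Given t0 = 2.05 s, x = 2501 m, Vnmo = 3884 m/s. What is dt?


x/Vnmo = 2501/3884 = 0.643924
(x/Vnmo)^2 = 0.414638
t0^2 = 4.2025
sqrt(4.2025 + 0.414638) = 2.148753
dt = 2.148753 - 2.05 = 0.098753

0.098753


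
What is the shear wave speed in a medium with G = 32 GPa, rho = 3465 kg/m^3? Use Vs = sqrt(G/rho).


Convert G to Pa: G = 32e9 Pa
Compute G/rho = 32e9 / 3465 = 9235209.2352
Vs = sqrt(9235209.2352) = 3038.95 m/s

3038.95


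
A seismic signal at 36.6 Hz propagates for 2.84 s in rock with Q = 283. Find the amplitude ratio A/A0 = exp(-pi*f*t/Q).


pi*f*t/Q = pi*36.6*2.84/283 = 1.153886
A/A0 = exp(-1.153886) = 0.315409

0.315409


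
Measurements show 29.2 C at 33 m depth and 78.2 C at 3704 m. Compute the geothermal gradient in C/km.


dT = 78.2 - 29.2 = 49.0 C
dz = 3704 - 33 = 3671 m
gradient = dT/dz * 1000 = 49.0/3671 * 1000 = 13.3479 C/km

13.3479


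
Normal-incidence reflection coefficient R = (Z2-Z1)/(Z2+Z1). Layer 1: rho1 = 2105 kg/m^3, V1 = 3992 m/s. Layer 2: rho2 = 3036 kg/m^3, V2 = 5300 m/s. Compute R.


Z1 = 2105 * 3992 = 8403160
Z2 = 3036 * 5300 = 16090800
R = (16090800 - 8403160) / (16090800 + 8403160) = 7687640 / 24493960 = 0.3139

0.3139


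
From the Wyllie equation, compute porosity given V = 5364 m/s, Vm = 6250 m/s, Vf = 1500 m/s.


1/V - 1/Vm = 1/5364 - 1/6250 = 2.643e-05
1/Vf - 1/Vm = 1/1500 - 1/6250 = 0.00050667
phi = 2.643e-05 / 0.00050667 = 0.0522

0.0522


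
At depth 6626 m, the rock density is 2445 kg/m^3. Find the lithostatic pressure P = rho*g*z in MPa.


P = rho * g * z / 1e6
= 2445 * 9.81 * 6626 / 1e6
= 158927591.7 / 1e6
= 158.9276 MPa

158.9276


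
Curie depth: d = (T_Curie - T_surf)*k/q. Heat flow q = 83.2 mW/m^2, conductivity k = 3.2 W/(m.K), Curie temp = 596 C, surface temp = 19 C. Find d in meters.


T_Curie - T_surf = 596 - 19 = 577 C
Convert q to W/m^2: 83.2 mW/m^2 = 0.0832 W/m^2
d = 577 * 3.2 / 0.0832 = 22192.31 m

22192.31


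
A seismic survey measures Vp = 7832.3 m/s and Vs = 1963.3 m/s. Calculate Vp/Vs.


Vp/Vs = 7832.3 / 1963.3
= 3.9894

3.9894


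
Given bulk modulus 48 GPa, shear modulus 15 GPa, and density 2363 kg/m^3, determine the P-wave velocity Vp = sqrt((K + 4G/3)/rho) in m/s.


First compute the effective modulus:
K + 4G/3 = 48e9 + 4*15e9/3 = 68000000000.0 Pa
Then divide by density:
68000000000.0 / 2363 = 28776978.4173 Pa/(kg/m^3)
Take the square root:
Vp = sqrt(28776978.4173) = 5364.42 m/s

5364.42


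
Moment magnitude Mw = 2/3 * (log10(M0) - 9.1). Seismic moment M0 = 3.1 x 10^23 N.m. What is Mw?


log10(M0) = log10(3.1 x 10^23) = 23.4914
Mw = 2/3 * (23.4914 - 9.1)
= 2/3 * 14.3914
= 9.59

9.59


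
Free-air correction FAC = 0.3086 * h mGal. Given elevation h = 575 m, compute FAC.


FAC = 0.3086 * h
= 0.3086 * 575
= 177.445 mGal

177.445


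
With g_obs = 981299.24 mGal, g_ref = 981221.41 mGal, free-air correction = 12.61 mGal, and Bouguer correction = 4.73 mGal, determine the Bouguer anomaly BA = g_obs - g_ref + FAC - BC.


BA = g_obs - g_ref + FAC - BC
= 981299.24 - 981221.41 + 12.61 - 4.73
= 85.71 mGal

85.71


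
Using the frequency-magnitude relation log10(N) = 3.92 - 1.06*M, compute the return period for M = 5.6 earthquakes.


log10(N) = 3.92 - 1.06*5.6 = -2.016
N = 10^-2.016 = 0.009638
T = 1/N = 1/0.009638 = 103.7528 years

103.7528


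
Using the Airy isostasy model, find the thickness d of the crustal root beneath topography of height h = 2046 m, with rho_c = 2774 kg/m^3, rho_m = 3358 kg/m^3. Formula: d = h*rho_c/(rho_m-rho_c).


rho_m - rho_c = 3358 - 2774 = 584
d = 2046 * 2774 / 584
= 5675604 / 584
= 9718.5 m

9718.5


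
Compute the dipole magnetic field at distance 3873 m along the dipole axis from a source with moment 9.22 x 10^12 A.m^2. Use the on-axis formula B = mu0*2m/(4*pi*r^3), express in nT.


m = 9.22 x 10^12 = 9220000000000 A.m^2
2m = 18440000000000 A.m^2
r^3 = 3873^3 = 58095499617
B = (4pi*10^-7) * 18440000000000 / (4*pi * 58095499617) * 1e9
= 23172387.412878 / 730049579213.58 * 1e9
= 31740.8407 nT

31740.8407


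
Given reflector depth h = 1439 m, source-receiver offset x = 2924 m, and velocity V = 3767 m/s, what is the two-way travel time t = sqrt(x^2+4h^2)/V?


x^2 + 4h^2 = 2924^2 + 4*1439^2 = 8549776 + 8282884 = 16832660
sqrt(16832660) = 4102.7625
t = 4102.7625 / 3767 = 1.0891 s

1.0891


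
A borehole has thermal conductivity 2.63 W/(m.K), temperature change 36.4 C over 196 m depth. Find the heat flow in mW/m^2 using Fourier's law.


q = k * dT / dz * 1000
= 2.63 * 36.4 / 196 * 1000
= 0.488429 * 1000
= 488.4286 mW/m^2

488.4286


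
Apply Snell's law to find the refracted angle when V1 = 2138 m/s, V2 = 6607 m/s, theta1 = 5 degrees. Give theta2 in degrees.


sin(theta1) = sin(5 deg) = 0.087156
sin(theta2) = V2/V1 * sin(theta1) = 6607/2138 * 0.087156 = 0.269335
theta2 = arcsin(0.269335) = 15.6247 degrees

15.6247


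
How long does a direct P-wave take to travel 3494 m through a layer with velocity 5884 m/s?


t = x / V
= 3494 / 5884
= 0.5938 s

0.5938


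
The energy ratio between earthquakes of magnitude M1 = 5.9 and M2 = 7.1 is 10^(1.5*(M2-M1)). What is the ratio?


M2 - M1 = 7.1 - 5.9 = 1.2
1.5 * 1.2 = 1.8
ratio = 10^1.8 = 63.1

63.1


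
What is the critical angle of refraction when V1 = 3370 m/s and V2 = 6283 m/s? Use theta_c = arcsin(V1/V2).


V1/V2 = 3370/6283 = 0.536368
theta_c = arcsin(0.536368) = 32.4367 degrees

32.4367


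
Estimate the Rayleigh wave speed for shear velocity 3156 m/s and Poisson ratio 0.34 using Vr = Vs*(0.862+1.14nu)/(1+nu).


Numerator factor = 0.862 + 1.14*0.34 = 1.2496
Denominator = 1 + 0.34 = 1.34
Vr = 3156 * 1.2496 / 1.34 = 2943.09 m/s

2943.09


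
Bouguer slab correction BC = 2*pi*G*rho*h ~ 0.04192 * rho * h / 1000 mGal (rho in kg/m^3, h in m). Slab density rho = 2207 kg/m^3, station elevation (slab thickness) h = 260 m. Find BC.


BC = 0.04192 * rho * h / 1000
= 0.04192 * 2207 * 260 / 1000
= 24.0545 mGal

24.0545


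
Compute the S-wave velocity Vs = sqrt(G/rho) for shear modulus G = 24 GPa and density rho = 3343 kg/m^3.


Convert G to Pa: G = 24e9 Pa
Compute G/rho = 24e9 / 3343 = 7179180.3769
Vs = sqrt(7179180.3769) = 2679.4 m/s

2679.4


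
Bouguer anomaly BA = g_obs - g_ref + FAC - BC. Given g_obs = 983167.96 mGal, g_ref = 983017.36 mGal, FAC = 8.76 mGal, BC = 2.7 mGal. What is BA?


BA = g_obs - g_ref + FAC - BC
= 983167.96 - 983017.36 + 8.76 - 2.7
= 156.66 mGal

156.66


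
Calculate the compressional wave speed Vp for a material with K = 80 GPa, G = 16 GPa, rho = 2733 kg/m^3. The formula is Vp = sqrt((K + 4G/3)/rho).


First compute the effective modulus:
K + 4G/3 = 80e9 + 4*16e9/3 = 101333333333.33 Pa
Then divide by density:
101333333333.33 / 2733 = 37077692.4015 Pa/(kg/m^3)
Take the square root:
Vp = sqrt(37077692.4015) = 6089.15 m/s

6089.15


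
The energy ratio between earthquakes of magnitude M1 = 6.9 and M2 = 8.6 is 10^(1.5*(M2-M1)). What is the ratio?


M2 - M1 = 8.6 - 6.9 = 1.7
1.5 * 1.7 = 2.55
ratio = 10^2.55 = 354.81

354.81


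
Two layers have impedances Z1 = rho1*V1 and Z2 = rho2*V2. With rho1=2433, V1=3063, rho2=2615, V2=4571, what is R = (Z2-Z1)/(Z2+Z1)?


Z1 = 2433 * 3063 = 7452279
Z2 = 2615 * 4571 = 11953165
R = (11953165 - 7452279) / (11953165 + 7452279) = 4500886 / 19405444 = 0.2319

0.2319


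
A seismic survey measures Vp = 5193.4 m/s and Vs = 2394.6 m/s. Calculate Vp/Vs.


Vp/Vs = 5193.4 / 2394.6
= 2.1688

2.1688


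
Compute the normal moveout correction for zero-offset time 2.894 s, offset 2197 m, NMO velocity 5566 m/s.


x/Vnmo = 2197/5566 = 0.394718
(x/Vnmo)^2 = 0.155802
t0^2 = 8.375236
sqrt(8.375236 + 0.155802) = 2.920794
dt = 2.920794 - 2.894 = 0.026794

0.026794


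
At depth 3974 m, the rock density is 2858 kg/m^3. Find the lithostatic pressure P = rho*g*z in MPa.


P = rho * g * z / 1e6
= 2858 * 9.81 * 3974 / 1e6
= 111418958.52 / 1e6
= 111.419 MPa

111.419


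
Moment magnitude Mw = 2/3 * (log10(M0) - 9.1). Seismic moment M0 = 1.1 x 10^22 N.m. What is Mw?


log10(M0) = log10(1.1 x 10^22) = 22.0414
Mw = 2/3 * (22.0414 - 9.1)
= 2/3 * 12.9414
= 8.63

8.63


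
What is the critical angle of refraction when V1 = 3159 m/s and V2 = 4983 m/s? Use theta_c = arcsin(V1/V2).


V1/V2 = 3159/4983 = 0.633955
theta_c = arcsin(0.633955) = 39.3426 degrees

39.3426


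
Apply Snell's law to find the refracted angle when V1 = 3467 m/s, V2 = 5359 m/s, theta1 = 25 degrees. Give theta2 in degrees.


sin(theta1) = sin(25 deg) = 0.422618
sin(theta2) = V2/V1 * sin(theta1) = 5359/3467 * 0.422618 = 0.653248
theta2 = arcsin(0.653248) = 40.7869 degrees

40.7869


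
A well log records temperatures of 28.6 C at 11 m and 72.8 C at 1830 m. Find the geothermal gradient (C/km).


dT = 72.8 - 28.6 = 44.2 C
dz = 1830 - 11 = 1819 m
gradient = dT/dz * 1000 = 44.2/1819 * 1000 = 24.2991 C/km

24.2991


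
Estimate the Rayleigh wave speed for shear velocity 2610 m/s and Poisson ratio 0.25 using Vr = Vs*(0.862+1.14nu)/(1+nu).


Numerator factor = 0.862 + 1.14*0.25 = 1.147
Denominator = 1 + 0.25 = 1.25
Vr = 2610 * 1.147 / 1.25 = 2394.94 m/s

2394.94


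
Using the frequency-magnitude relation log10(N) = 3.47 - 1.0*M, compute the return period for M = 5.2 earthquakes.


log10(N) = 3.47 - 1.0*5.2 = -1.73
N = 10^-1.73 = 0.018621
T = 1/N = 1/0.018621 = 53.7032 years

53.7032


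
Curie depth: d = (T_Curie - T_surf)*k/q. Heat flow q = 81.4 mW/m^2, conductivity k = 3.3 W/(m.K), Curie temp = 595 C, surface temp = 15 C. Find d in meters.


T_Curie - T_surf = 595 - 15 = 580 C
Convert q to W/m^2: 81.4 mW/m^2 = 0.0814 W/m^2
d = 580 * 3.3 / 0.0814 = 23513.51 m

23513.51
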